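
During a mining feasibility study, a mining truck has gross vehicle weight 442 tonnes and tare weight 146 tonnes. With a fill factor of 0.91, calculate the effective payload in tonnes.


269.36 tonnes

Maximum payload = gross - tare
= 442 - 146 = 296 tonnes
Effective payload = max payload * fill factor
= 296 * 0.91
= 269.36 tonnes


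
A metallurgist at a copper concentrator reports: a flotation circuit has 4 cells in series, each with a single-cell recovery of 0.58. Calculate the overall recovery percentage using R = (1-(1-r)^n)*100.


96.8883%

Complement of single-cell recovery:
1 - r = 1 - 0.58 = 0.42
Raise to power n:
(1 - r)^4 = 0.42^4 = 0.03111696
Overall recovery:
R = (1 - 0.03111696) * 100
= 96.8883%


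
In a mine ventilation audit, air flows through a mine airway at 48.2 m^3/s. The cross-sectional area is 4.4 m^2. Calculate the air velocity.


Velocity = flow rate / cross-sectional area
= 48.2 / 4.4
= 10.9545 m/s

10.9545 m/s


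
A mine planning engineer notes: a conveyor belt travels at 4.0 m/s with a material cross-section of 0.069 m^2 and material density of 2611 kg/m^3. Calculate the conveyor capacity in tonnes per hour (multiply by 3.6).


2594.2896 t/h

Volumetric flow = speed * area
= 4.0 * 0.069 = 0.276 m^3/s
Mass flow = volumetric * density
= 0.276 * 2611 = 720.636 kg/s
Convert to t/h: multiply by 3.6
Capacity = 720.636 * 3.6
= 2594.2896 t/h


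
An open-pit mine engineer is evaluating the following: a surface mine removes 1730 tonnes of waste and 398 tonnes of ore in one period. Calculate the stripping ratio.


Stripping ratio = waste tonnage / ore tonnage
= 1730 / 398
= 4.3467

4.3467


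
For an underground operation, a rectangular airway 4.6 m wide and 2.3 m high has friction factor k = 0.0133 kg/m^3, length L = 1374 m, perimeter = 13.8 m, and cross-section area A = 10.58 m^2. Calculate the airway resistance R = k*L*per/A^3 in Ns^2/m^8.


0.2129 Ns^2/m^8

Compute the numerator:
k * L * per = 0.0133 * 1374 * 13.8
= 252.18396
Compute the denominator:
A^3 = 10.58^3 = 1184.287112
Resistance:
R = 252.18396 / 1184.287112
= 0.2129 Ns^2/m^8


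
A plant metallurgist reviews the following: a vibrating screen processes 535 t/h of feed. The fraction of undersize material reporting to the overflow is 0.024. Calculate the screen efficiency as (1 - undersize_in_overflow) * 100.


97.6%

Screen efficiency = (1 - fraction of undersize in overflow) * 100
= (1 - 0.024) * 100
= 0.976 * 100
= 97.6%


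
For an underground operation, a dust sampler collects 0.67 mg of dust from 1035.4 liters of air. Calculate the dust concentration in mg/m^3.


0.6471 mg/m^3

Convert liters to m^3: 1 m^3 = 1000 L
Concentration = mass / volume * 1000
= 0.67 / 1035.4 * 1000
= 0.000647092911 * 1000
= 0.6471 mg/m^3


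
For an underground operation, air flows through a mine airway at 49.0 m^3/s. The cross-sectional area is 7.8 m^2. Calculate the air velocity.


6.2821 m/s

Velocity = flow rate / cross-sectional area
= 49.0 / 7.8
= 6.2821 m/s


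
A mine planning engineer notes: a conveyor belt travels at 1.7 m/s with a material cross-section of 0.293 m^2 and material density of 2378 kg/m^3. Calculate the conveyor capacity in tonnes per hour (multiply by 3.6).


4264.1345 t/h

Volumetric flow = speed * area
= 1.7 * 0.293 = 0.4981 m^3/s
Mass flow = volumetric * density
= 0.4981 * 2378 = 1184.4818 kg/s
Convert to t/h: multiply by 3.6
Capacity = 1184.4818 * 3.6
= 4264.1345 t/h


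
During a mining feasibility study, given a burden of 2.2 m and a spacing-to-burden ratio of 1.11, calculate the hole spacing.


2.442 m

Spacing = burden * ratio
= 2.2 * 1.11
= 2.442 m


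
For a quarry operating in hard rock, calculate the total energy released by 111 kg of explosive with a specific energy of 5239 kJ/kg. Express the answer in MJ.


581.529 MJ

Energy = mass * specific_energy / 1000
= 111 * 5239 / 1000
= 581529 / 1000
= 581.529 MJ


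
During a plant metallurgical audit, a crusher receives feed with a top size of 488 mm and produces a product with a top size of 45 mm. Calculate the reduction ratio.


Reduction ratio = feed size / product size
= 488 / 45
= 10.8444

10.8444


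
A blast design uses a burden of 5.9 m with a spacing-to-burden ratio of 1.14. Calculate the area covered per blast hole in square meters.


First, find the spacing:
Spacing = burden * ratio = 5.9 * 1.14
= 6.726 m
Then, calculate the area:
Area = burden * spacing = 5.9 * 6.726
= 39.6834 m^2

39.6834 m^2


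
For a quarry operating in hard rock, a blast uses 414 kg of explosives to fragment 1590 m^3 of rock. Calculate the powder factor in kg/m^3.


0.2604 kg/m^3

Powder factor = explosive mass / rock volume
= 414 / 1590
= 0.2604 kg/m^3


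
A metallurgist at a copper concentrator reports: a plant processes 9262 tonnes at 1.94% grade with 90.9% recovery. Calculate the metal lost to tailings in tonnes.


Total metal in feed:
= 9262 * 1.94 / 100 = 179.6828 tonnes
Metal recovered:
= 179.6828 * 90.9 / 100 = 163.3316652 tonnes
Metal lost to tailings:
= 179.6828 - 163.3316652
= 16.3511 tonnes

16.3511 tonnes


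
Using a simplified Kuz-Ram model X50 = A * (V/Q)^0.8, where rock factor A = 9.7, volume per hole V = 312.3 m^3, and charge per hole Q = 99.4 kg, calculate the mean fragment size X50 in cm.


Compute V/Q:
V/Q = 312.3 / 99.4 = 3.141851107
Raise to the power 0.8:
(V/Q)^0.8 = 3.141851107^0.8 = 2.498897715
Multiply by A:
X50 = 9.7 * 2.498897715
= 24.2393 cm

24.2393 cm


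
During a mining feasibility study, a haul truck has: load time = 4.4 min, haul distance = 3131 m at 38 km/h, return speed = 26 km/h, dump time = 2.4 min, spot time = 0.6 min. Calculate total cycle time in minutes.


Convert haul speed to m/min: 38 * 1000/60 = 633.3333333 m/min
Haul time = 3131 / 633.3333333 = 4.943684211 min
Convert return speed to m/min: 26 * 1000/60 = 433.3333333 m/min
Return time = 3131 / 433.3333333 = 7.225384615 min
Total cycle time:
= 4.4 + 4.943684211 + 2.4 + 7.225384615 + 0.6
= 19.5691 min

19.5691 min


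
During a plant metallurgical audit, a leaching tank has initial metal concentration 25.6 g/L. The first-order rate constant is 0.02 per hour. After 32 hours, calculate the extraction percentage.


47.2708%

Compute the exponent:
-k * t = -0.02 * 32 = -0.64
Remaining concentration:
C = 25.6 * exp(-0.64)
= 25.6 * 0.527292424
= 13.49868606 g/L
Extracted = 25.6 - 13.49868606 = 12.10131394 g/L
Extraction % = 12.10131394 / 25.6 * 100
= 47.2708%


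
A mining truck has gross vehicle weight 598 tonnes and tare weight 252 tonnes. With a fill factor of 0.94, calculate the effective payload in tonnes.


325.24 tonnes

Maximum payload = gross - tare
= 598 - 252 = 346 tonnes
Effective payload = max payload * fill factor
= 346 * 0.94
= 325.24 tonnes


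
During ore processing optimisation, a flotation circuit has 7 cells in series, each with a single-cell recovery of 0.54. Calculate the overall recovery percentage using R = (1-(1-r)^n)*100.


Complement of single-cell recovery:
1 - r = 1 - 0.54 = 0.46
Raise to power n:
(1 - r)^7 = 0.46^7 = 0.004358176572
Overall recovery:
R = (1 - 0.004358176572) * 100
= 99.5642%

99.5642%


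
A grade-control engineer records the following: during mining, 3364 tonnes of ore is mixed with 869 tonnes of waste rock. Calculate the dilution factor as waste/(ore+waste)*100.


20.5292%

Total material = ore + waste
= 3364 + 869 = 4233 tonnes
Dilution = waste / total * 100
= 869 / 4233 * 100
= 0.2052917553 * 100
= 20.5292%


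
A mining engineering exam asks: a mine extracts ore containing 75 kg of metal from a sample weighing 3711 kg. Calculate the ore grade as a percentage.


Ore grade = (metal mass / ore mass) * 100
= (75 / 3711) * 100
= 0.02021018593 * 100
= 2.021%

2.021%


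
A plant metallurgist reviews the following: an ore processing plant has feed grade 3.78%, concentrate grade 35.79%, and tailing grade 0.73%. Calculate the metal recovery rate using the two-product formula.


Using the two-product formula:
R = 100 * c * (f - t) / (f * (c - t))
Numerator = 100 * 35.79 * (3.78 - 0.73)
= 100 * 35.79 * 3.05
= 10915.95
Denominator = 3.78 * (35.79 - 0.73)
= 3.78 * 35.06
= 132.5268
R = 10915.95 / 132.5268
= 82.3679%

82.3679%


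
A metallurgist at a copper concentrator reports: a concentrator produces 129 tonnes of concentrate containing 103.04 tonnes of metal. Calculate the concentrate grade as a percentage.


Grade = (metal in concentrate / concentrate mass) * 100
= (103.04 / 129) * 100
= 0.7987596899 * 100
= 79.876%

79.876%


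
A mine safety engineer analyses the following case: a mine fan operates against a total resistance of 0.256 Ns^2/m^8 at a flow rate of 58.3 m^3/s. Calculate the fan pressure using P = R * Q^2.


Compute Q^2:
Q^2 = 58.3^2 = 3398.89
Compute pressure:
P = R * Q^2 = 0.256 * 3398.89
= 870.1158 Pa

870.1158 Pa


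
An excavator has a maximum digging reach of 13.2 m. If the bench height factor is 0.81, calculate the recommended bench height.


Bench height = reach * factor
= 13.2 * 0.81
= 10.692 m

10.692 m


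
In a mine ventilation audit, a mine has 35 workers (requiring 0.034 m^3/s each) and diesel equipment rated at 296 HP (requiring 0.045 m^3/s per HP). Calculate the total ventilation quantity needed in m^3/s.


Airflow for workers:
Q_people = 35 * 0.034 = 1.19 m^3/s
Airflow for diesel equipment:
Q_diesel = 296 * 0.045 = 13.32 m^3/s
Total ventilation:
Q_total = 1.19 + 13.32
= 14.51 m^3/s

14.51 m^3/s


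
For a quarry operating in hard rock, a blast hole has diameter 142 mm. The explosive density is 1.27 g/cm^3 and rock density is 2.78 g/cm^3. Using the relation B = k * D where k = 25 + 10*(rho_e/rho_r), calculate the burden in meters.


First, compute k:
rho_e / rho_r = 1.27 / 2.78 = 0.4568345324
k = 25 + 10 * 0.4568345324 = 29.56834532
Then, compute burden:
B = k * D / 1000 = 29.56834532 * 142 / 1000
= 4198.705036 / 1000
= 4.1987 m

4.1987 m


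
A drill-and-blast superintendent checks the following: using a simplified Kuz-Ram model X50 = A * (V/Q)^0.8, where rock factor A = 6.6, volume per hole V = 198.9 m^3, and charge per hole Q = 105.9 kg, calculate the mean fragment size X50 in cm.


10.9279 cm

Compute V/Q:
V/Q = 198.9 / 105.9 = 1.878186969
Raise to the power 0.8:
(V/Q)^0.8 = 1.878186969^0.8 = 1.655735874
Multiply by A:
X50 = 6.6 * 1.655735874
= 10.9279 cm


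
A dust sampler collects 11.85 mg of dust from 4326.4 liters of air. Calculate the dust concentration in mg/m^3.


2.739 mg/m^3

Convert liters to m^3: 1 m^3 = 1000 L
Concentration = mass / volume * 1000
= 11.85 / 4326.4 * 1000
= 0.002738997781 * 1000
= 2.739 mg/m^3


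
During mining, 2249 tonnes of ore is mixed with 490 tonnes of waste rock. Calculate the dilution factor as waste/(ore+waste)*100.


Total material = ore + waste
= 2249 + 490 = 2739 tonnes
Dilution = waste / total * 100
= 490 / 2739 * 100
= 0.1788974078 * 100
= 17.8897%

17.8897%


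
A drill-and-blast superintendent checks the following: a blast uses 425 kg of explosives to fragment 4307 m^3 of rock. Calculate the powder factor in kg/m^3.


Powder factor = explosive mass / rock volume
= 425 / 4307
= 0.0987 kg/m^3

0.0987 kg/m^3


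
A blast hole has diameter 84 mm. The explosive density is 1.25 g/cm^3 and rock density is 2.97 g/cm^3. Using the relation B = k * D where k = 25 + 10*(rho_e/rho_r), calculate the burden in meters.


First, compute k:
rho_e / rho_r = 1.25 / 2.97 = 0.4208754209
k = 25 + 10 * 0.4208754209 = 29.20875421
Then, compute burden:
B = k * D / 1000 = 29.20875421 * 84 / 1000
= 2453.535354 / 1000
= 2.4535 m

2.4535 m


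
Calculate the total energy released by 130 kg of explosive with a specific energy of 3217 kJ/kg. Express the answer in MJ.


Energy = mass * specific_energy / 1000
= 130 * 3217 / 1000
= 418210 / 1000
= 418.21 MJ

418.21 MJ


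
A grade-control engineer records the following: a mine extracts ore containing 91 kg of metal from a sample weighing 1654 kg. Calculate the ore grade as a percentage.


Ore grade = (metal mass / ore mass) * 100
= (91 / 1654) * 100
= 0.05501813785 * 100
= 5.5018%

5.5018%


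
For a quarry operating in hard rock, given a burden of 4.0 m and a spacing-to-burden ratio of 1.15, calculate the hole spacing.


Spacing = burden * ratio
= 4.0 * 1.15
= 4.6 m

4.6 m


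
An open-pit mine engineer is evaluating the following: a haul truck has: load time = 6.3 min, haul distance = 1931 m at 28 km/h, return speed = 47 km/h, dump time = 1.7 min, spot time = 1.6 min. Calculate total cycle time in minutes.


Convert haul speed to m/min: 28 * 1000/60 = 466.6666667 m/min
Haul time = 1931 / 466.6666667 = 4.137857143 min
Convert return speed to m/min: 47 * 1000/60 = 783.3333333 m/min
Return time = 1931 / 783.3333333 = 2.465106383 min
Total cycle time:
= 6.3 + 4.137857143 + 1.7 + 2.465106383 + 1.6
= 16.203 min

16.203 min


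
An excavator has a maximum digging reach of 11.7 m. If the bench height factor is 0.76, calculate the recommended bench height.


8.892 m

Bench height = reach * factor
= 11.7 * 0.76
= 8.892 m


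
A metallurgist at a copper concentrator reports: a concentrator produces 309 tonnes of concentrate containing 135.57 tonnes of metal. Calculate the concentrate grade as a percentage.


43.8738%

Grade = (metal in concentrate / concentrate mass) * 100
= (135.57 / 309) * 100
= 0.4387378641 * 100
= 43.8738%


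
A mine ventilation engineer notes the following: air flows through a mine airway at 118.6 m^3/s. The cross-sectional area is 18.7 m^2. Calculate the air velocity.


Velocity = flow rate / cross-sectional area
= 118.6 / 18.7
= 6.3422 m/s

6.3422 m/s


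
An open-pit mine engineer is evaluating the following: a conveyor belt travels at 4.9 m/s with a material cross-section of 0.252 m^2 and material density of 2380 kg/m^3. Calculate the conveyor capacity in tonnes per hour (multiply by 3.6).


10579.7664 t/h

Volumetric flow = speed * area
= 4.9 * 0.252 = 1.2348 m^3/s
Mass flow = volumetric * density
= 1.2348 * 2380 = 2938.824 kg/s
Convert to t/h: multiply by 3.6
Capacity = 2938.824 * 3.6
= 10579.7664 t/h


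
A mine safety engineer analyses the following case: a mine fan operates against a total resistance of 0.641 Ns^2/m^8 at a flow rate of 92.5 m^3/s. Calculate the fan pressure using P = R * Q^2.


5484.5563 Pa

Compute Q^2:
Q^2 = 92.5^2 = 8556.25
Compute pressure:
P = R * Q^2 = 0.641 * 8556.25
= 5484.5563 Pa


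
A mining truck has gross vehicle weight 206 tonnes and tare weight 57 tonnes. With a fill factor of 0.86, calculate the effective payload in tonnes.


128.14 tonnes

Maximum payload = gross - tare
= 206 - 57 = 149 tonnes
Effective payload = max payload * fill factor
= 149 * 0.86
= 128.14 tonnes


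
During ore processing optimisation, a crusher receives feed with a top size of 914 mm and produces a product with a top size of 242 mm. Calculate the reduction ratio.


3.7769

Reduction ratio = feed size / product size
= 914 / 242
= 3.7769


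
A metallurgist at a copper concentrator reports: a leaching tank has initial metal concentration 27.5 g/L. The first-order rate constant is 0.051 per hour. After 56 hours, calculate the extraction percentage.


94.2502%

Compute the exponent:
-k * t = -0.051 * 56 = -2.856
Remaining concentration:
C = 27.5 * exp(-2.856)
= 27.5 * 0.05749829407
= 1.581203087 g/L
Extracted = 27.5 - 1.581203087 = 25.91879691 g/L
Extraction % = 25.91879691 / 27.5 * 100
= 94.2502%


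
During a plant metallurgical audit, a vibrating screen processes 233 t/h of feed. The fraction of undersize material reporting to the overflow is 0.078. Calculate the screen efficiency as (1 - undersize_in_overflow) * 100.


92.2%

Screen efficiency = (1 - fraction of undersize in overflow) * 100
= (1 - 0.078) * 100
= 0.922 * 100
= 92.2%


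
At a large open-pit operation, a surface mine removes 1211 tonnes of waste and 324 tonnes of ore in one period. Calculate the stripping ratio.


3.7377

Stripping ratio = waste tonnage / ore tonnage
= 1211 / 324
= 3.7377


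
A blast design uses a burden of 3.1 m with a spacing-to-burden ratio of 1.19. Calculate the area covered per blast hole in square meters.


11.4359 m^2

First, find the spacing:
Spacing = burden * ratio = 3.1 * 1.19
= 3.689 m
Then, calculate the area:
Area = burden * spacing = 3.1 * 3.689
= 11.4359 m^2


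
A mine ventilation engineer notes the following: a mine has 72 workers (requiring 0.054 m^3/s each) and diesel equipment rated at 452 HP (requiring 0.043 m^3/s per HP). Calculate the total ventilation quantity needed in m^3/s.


23.324 m^3/s

Airflow for workers:
Q_people = 72 * 0.054 = 3.888 m^3/s
Airflow for diesel equipment:
Q_diesel = 452 * 0.043 = 19.436 m^3/s
Total ventilation:
Q_total = 3.888 + 19.436
= 23.324 m^3/s


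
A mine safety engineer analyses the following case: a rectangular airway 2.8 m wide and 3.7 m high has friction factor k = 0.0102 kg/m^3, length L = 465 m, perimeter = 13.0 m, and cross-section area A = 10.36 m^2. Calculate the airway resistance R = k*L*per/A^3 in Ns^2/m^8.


0.0555 Ns^2/m^8

Compute the numerator:
k * L * per = 0.0102 * 465 * 13.0
= 61.659
Compute the denominator:
A^3 = 10.36^3 = 1111.934656
Resistance:
R = 61.659 / 1111.934656
= 0.0555 Ns^2/m^8


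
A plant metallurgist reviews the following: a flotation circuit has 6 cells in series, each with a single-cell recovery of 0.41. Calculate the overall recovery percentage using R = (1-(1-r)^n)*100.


Complement of single-cell recovery:
1 - r = 1 - 0.41 = 0.59
Raise to power n:
(1 - r)^6 = 0.59^6 = 0.04218053364
Overall recovery:
R = (1 - 0.04218053364) * 100
= 95.7819%

95.7819%


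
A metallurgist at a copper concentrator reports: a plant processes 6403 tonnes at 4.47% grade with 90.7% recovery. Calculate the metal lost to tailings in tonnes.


26.6179 tonnes

Total metal in feed:
= 6403 * 4.47 / 100 = 286.2141 tonnes
Metal recovered:
= 286.2141 * 90.7 / 100 = 259.5961887 tonnes
Metal lost to tailings:
= 286.2141 - 259.5961887
= 26.6179 tonnes


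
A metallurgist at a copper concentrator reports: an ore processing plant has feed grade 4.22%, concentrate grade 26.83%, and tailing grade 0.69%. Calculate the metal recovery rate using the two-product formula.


85.8573%

Using the two-product formula:
R = 100 * c * (f - t) / (f * (c - t))
Numerator = 100 * 26.83 * (4.22 - 0.69)
= 100 * 26.83 * 3.53
= 9470.99
Denominator = 4.22 * (26.83 - 0.69)
= 4.22 * 26.14
= 110.3108
R = 9470.99 / 110.3108
= 85.8573%


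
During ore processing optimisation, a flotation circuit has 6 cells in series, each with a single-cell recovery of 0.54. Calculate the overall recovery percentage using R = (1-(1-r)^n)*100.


Complement of single-cell recovery:
1 - r = 1 - 0.54 = 0.46
Raise to power n:
(1 - r)^6 = 0.46^6 = 0.009474296896
Overall recovery:
R = (1 - 0.009474296896) * 100
= 99.0526%

99.0526%


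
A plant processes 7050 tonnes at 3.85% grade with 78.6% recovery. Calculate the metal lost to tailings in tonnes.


58.085 tonnes

Total metal in feed:
= 7050 * 3.85 / 100 = 271.425 tonnes
Metal recovered:
= 271.425 * 78.6 / 100 = 213.34005 tonnes
Metal lost to tailings:
= 271.425 - 213.34005
= 58.085 tonnes


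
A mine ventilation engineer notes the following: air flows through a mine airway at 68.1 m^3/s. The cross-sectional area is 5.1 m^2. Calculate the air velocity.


13.3529 m/s

Velocity = flow rate / cross-sectional area
= 68.1 / 5.1
= 13.3529 m/s


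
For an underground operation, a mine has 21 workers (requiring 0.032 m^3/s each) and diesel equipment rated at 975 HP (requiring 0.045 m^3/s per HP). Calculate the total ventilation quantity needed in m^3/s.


Airflow for workers:
Q_people = 21 * 0.032 = 0.672 m^3/s
Airflow for diesel equipment:
Q_diesel = 975 * 0.045 = 43.875 m^3/s
Total ventilation:
Q_total = 0.672 + 43.875
= 44.547 m^3/s

44.547 m^3/s


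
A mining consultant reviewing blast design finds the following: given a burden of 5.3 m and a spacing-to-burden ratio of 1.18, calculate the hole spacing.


Spacing = burden * ratio
= 5.3 * 1.18
= 6.254 m

6.254 m


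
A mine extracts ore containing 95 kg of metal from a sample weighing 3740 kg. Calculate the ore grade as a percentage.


2.5401%

Ore grade = (metal mass / ore mass) * 100
= (95 / 3740) * 100
= 0.02540106952 * 100
= 2.5401%


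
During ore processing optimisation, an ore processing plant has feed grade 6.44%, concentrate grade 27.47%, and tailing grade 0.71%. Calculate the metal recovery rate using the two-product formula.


Using the two-product formula:
R = 100 * c * (f - t) / (f * (c - t))
Numerator = 100 * 27.47 * (6.44 - 0.71)
= 100 * 27.47 * 5.73
= 15740.31
Denominator = 6.44 * (27.47 - 0.71)
= 6.44 * 26.76
= 172.3344
R = 15740.31 / 172.3344
= 91.3359%

91.3359%


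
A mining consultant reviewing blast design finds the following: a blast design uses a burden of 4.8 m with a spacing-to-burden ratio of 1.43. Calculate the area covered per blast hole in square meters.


First, find the spacing:
Spacing = burden * ratio = 4.8 * 1.43
= 6.864 m
Then, calculate the area:
Area = burden * spacing = 4.8 * 6.864
= 32.9472 m^2

32.9472 m^2


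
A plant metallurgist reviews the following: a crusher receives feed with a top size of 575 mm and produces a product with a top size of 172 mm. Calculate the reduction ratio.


Reduction ratio = feed size / product size
= 575 / 172
= 3.343

3.343


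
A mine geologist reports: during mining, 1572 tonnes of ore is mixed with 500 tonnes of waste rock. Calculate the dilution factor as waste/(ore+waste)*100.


Total material = ore + waste
= 1572 + 500 = 2072 tonnes
Dilution = waste / total * 100
= 500 / 2072 * 100
= 0.2413127413 * 100
= 24.1313%

24.1313%


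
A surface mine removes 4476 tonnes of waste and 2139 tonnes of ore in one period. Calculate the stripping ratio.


2.0926

Stripping ratio = waste tonnage / ore tonnage
= 4476 / 2139
= 2.0926


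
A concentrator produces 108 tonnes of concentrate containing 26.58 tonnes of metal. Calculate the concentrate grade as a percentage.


Grade = (metal in concentrate / concentrate mass) * 100
= (26.58 / 108) * 100
= 0.2461111111 * 100
= 24.6111%

24.6111%


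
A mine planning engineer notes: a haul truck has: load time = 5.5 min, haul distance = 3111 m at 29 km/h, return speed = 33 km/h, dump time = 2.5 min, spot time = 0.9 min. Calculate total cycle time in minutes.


20.9929 min

Convert haul speed to m/min: 29 * 1000/60 = 483.3333333 m/min
Haul time = 3111 / 483.3333333 = 6.436551724 min
Convert return speed to m/min: 33 * 1000/60 = 550 m/min
Return time = 3111 / 550 = 5.656363636 min
Total cycle time:
= 5.5 + 6.436551724 + 2.5 + 5.656363636 + 0.9
= 20.9929 min


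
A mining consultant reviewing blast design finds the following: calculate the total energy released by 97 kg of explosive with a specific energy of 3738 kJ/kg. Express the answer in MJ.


Energy = mass * specific_energy / 1000
= 97 * 3738 / 1000
= 362586 / 1000
= 362.586 MJ

362.586 MJ


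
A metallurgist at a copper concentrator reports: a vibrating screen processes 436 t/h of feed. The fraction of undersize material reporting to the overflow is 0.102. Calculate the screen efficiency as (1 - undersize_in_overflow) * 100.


Screen efficiency = (1 - fraction of undersize in overflow) * 100
= (1 - 0.102) * 100
= 0.898 * 100
= 89.8%

89.8%


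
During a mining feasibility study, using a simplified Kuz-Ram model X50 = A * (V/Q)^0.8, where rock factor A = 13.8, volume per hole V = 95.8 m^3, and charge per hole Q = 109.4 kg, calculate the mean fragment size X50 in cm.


Compute V/Q:
V/Q = 95.8 / 109.4 = 0.8756855576
Raise to the power 0.8:
(V/Q)^0.8 = 0.8756855576^0.8 = 0.8992460724
Multiply by A:
X50 = 13.8 * 0.8992460724
= 12.4096 cm

12.4096 cm


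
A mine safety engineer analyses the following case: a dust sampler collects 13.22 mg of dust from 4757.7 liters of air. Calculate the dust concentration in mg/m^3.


2.7787 mg/m^3

Convert liters to m^3: 1 m^3 = 1000 L
Concentration = mass / volume * 1000
= 13.22 / 4757.7 * 1000
= 0.002778653551 * 1000
= 2.7787 mg/m^3


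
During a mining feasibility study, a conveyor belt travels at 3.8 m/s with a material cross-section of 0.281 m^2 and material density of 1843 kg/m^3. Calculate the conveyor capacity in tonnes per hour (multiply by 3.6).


7084.6394 t/h

Volumetric flow = speed * area
= 3.8 * 0.281 = 1.0678 m^3/s
Mass flow = volumetric * density
= 1.0678 * 1843 = 1967.9554 kg/s
Convert to t/h: multiply by 3.6
Capacity = 1967.9554 * 3.6
= 7084.6394 t/h


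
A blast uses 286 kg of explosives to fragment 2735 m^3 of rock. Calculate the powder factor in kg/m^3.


0.1046 kg/m^3

Powder factor = explosive mass / rock volume
= 286 / 2735
= 0.1046 kg/m^3


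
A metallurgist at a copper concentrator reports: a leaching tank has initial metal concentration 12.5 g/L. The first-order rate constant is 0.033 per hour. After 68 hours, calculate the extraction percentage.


89.3966%

Compute the exponent:
-k * t = -0.033 * 68 = -2.244
Remaining concentration:
C = 12.5 * exp(-2.244)
= 12.5 * 0.1060335209
= 1.325419011 g/L
Extracted = 12.5 - 1.325419011 = 11.17458099 g/L
Extraction % = 11.17458099 / 12.5 * 100
= 89.3966%


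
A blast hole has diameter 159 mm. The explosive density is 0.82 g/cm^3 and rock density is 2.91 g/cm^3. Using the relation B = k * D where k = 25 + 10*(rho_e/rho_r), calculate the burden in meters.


4.423 m

First, compute k:
rho_e / rho_r = 0.82 / 2.91 = 0.2817869416
k = 25 + 10 * 0.2817869416 = 27.81786942
Then, compute burden:
B = k * D / 1000 = 27.81786942 * 159 / 1000
= 4423.041237 / 1000
= 4.423 m


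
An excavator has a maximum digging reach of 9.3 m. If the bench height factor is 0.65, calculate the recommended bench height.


6.045 m

Bench height = reach * factor
= 9.3 * 0.65
= 6.045 m


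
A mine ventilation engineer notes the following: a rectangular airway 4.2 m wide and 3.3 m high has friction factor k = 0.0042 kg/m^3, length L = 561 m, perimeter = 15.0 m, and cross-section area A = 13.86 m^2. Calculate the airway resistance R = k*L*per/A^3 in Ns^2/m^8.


0.0133 Ns^2/m^8

Compute the numerator:
k * L * per = 0.0042 * 561 * 15.0
= 35.343
Compute the denominator:
A^3 = 13.86^3 = 2662.500456
Resistance:
R = 35.343 / 2662.500456
= 0.0133 Ns^2/m^8


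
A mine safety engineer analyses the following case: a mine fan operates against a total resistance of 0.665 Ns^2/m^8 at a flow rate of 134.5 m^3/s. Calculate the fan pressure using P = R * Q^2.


Compute Q^2:
Q^2 = 134.5^2 = 18090.25
Compute pressure:
P = R * Q^2 = 0.665 * 18090.25
= 12030.0163 Pa

12030.0163 Pa


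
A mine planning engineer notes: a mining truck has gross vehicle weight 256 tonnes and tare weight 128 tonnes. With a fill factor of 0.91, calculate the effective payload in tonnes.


116.48 tonnes

Maximum payload = gross - tare
= 256 - 128 = 128 tonnes
Effective payload = max payload * fill factor
= 128 * 0.91
= 116.48 tonnes


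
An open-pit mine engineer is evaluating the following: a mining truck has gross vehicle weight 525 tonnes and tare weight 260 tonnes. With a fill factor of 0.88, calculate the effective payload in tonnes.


233.2 tonnes

Maximum payload = gross - tare
= 525 - 260 = 265 tonnes
Effective payload = max payload * fill factor
= 265 * 0.88
= 233.2 tonnes


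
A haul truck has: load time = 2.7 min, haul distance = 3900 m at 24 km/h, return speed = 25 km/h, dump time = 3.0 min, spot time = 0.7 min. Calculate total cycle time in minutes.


25.51 min

Convert haul speed to m/min: 24 * 1000/60 = 400 m/min
Haul time = 3900 / 400 = 9.75 min
Convert return speed to m/min: 25 * 1000/60 = 416.6666667 m/min
Return time = 3900 / 416.6666667 = 9.36 min
Total cycle time:
= 2.7 + 9.75 + 3.0 + 9.36 + 0.7
= 25.51 min


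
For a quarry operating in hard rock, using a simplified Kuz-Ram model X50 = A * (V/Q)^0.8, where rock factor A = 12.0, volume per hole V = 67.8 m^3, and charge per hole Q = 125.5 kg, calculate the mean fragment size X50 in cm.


7.3325 cm

Compute V/Q:
V/Q = 67.8 / 125.5 = 0.5402390438
Raise to the power 0.8:
(V/Q)^0.8 = 0.5402390438^0.8 = 0.6110387807
Multiply by A:
X50 = 12.0 * 0.6110387807
= 7.3325 cm


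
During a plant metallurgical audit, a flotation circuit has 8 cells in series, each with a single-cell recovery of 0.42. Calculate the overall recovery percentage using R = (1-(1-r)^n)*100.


Complement of single-cell recovery:
1 - r = 1 - 0.42 = 0.58
Raise to power n:
(1 - r)^8 = 0.58^8 = 0.01280630817
Overall recovery:
R = (1 - 0.01280630817) * 100
= 98.7194%

98.7194%


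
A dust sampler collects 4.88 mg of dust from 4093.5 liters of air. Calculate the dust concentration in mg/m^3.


Convert liters to m^3: 1 m^3 = 1000 L
Concentration = mass / volume * 1000
= 4.88 / 4093.5 * 1000
= 0.001192133871 * 1000
= 1.1921 mg/m^3

1.1921 mg/m^3


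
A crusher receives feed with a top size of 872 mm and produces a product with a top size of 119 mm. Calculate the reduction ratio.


7.3277

Reduction ratio = feed size / product size
= 872 / 119
= 7.3277


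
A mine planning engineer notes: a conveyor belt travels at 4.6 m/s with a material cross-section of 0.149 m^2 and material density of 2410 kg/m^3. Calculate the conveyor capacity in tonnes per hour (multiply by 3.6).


5946.5304 t/h

Volumetric flow = speed * area
= 4.6 * 0.149 = 0.6854 m^3/s
Mass flow = volumetric * density
= 0.6854 * 2410 = 1651.814 kg/s
Convert to t/h: multiply by 3.6
Capacity = 1651.814 * 3.6
= 5946.5304 t/h


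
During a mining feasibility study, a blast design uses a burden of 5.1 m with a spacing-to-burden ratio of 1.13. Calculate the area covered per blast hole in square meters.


29.3913 m^2

First, find the spacing:
Spacing = burden * ratio = 5.1 * 1.13
= 5.763 m
Then, calculate the area:
Area = burden * spacing = 5.1 * 5.763
= 29.3913 m^2


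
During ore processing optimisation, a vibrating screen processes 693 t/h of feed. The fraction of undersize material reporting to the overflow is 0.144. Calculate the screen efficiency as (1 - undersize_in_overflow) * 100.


Screen efficiency = (1 - fraction of undersize in overflow) * 100
= (1 - 0.144) * 100
= 0.856 * 100
= 85.6%

85.6%


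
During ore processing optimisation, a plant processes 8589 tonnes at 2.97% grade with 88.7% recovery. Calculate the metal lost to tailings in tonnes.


Total metal in feed:
= 8589 * 2.97 / 100 = 255.0933 tonnes
Metal recovered:
= 255.0933 * 88.7 / 100 = 226.2677571 tonnes
Metal lost to tailings:
= 255.0933 - 226.2677571
= 28.8255 tonnes

28.8255 tonnes


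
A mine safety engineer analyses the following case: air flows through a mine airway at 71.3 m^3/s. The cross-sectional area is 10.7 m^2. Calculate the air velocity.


Velocity = flow rate / cross-sectional area
= 71.3 / 10.7
= 6.6636 m/s

6.6636 m/s


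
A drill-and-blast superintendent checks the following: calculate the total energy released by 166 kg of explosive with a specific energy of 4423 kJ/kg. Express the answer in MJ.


734.218 MJ

Energy = mass * specific_energy / 1000
= 166 * 4423 / 1000
= 734218 / 1000
= 734.218 MJ


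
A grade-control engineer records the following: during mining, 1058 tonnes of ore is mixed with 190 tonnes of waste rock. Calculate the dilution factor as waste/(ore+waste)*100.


Total material = ore + waste
= 1058 + 190 = 1248 tonnes
Dilution = waste / total * 100
= 190 / 1248 * 100
= 0.1522435897 * 100
= 15.2244%

15.2244%


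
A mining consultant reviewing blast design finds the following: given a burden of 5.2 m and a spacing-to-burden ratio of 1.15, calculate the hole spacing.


Spacing = burden * ratio
= 5.2 * 1.15
= 5.98 m

5.98 m


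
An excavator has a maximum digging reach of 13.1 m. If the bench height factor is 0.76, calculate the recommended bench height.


9.956 m

Bench height = reach * factor
= 13.1 * 0.76
= 9.956 m


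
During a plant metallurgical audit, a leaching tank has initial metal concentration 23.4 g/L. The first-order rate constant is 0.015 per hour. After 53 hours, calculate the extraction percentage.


54.8419%

Compute the exponent:
-k * t = -0.015 * 53 = -0.795
Remaining concentration:
C = 23.4 * exp(-0.795)
= 23.4 * 0.4515812349
= 10.5670009 g/L
Extracted = 23.4 - 10.5670009 = 12.8329991 g/L
Extraction % = 12.8329991 / 23.4 * 100
= 54.8419%


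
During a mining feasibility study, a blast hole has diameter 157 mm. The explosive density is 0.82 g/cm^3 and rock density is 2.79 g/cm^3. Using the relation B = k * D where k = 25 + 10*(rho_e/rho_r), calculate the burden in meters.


First, compute k:
rho_e / rho_r = 0.82 / 2.79 = 0.29390681
k = 25 + 10 * 0.29390681 = 27.9390681
Then, compute burden:
B = k * D / 1000 = 27.9390681 * 157 / 1000
= 4386.433692 / 1000
= 4.3864 m

4.3864 m


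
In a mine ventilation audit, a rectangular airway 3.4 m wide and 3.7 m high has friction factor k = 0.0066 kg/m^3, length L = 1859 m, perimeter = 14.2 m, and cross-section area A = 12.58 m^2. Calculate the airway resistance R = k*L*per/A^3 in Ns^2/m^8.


0.0875 Ns^2/m^8

Compute the numerator:
k * L * per = 0.0066 * 1859 * 14.2
= 174.22548
Compute the denominator:
A^3 = 12.58^3 = 1990.865512
Resistance:
R = 174.22548 / 1990.865512
= 0.0875 Ns^2/m^8


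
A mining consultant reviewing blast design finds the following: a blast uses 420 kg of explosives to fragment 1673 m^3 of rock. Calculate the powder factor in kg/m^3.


Powder factor = explosive mass / rock volume
= 420 / 1673
= 0.251 kg/m^3

0.251 kg/m^3


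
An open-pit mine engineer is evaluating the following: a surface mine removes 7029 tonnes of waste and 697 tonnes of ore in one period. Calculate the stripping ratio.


10.0846

Stripping ratio = waste tonnage / ore tonnage
= 7029 / 697
= 10.0846


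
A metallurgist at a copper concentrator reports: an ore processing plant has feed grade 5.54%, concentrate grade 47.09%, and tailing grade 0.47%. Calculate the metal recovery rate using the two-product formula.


92.4389%

Using the two-product formula:
R = 100 * c * (f - t) / (f * (c - t))
Numerator = 100 * 47.09 * (5.54 - 0.47)
= 100 * 47.09 * 5.07
= 23874.63
Denominator = 5.54 * (47.09 - 0.47)
= 5.54 * 46.62
= 258.2748
R = 23874.63 / 258.2748
= 92.4389%


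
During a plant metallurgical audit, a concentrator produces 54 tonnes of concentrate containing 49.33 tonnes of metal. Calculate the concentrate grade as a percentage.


91.3519%

Grade = (metal in concentrate / concentrate mass) * 100
= (49.33 / 54) * 100
= 0.9135185185 * 100
= 91.3519%


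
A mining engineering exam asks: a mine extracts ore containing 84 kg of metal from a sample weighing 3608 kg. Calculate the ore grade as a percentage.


Ore grade = (metal mass / ore mass) * 100
= (84 / 3608) * 100
= 0.02328159645 * 100
= 2.3282%

2.3282%


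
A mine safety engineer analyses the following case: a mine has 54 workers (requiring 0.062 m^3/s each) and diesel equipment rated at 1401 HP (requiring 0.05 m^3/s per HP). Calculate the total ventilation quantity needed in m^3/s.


Airflow for workers:
Q_people = 54 * 0.062 = 3.348 m^3/s
Airflow for diesel equipment:
Q_diesel = 1401 * 0.05 = 70.05 m^3/s
Total ventilation:
Q_total = 3.348 + 70.05
= 73.398 m^3/s

73.398 m^3/s


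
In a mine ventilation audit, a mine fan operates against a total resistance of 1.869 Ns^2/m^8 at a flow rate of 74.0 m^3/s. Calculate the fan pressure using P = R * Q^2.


10234.644 Pa

Compute Q^2:
Q^2 = 74.0^2 = 5476.0
Compute pressure:
P = R * Q^2 = 1.869 * 5476.0
= 10234.644 Pa


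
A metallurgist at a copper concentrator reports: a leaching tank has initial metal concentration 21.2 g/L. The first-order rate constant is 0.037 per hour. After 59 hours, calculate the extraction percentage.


Compute the exponent:
-k * t = -0.037 * 59 = -2.183
Remaining concentration:
C = 21.2 * exp(-2.183)
= 21.2 * 0.1127029142
= 2.389301782 g/L
Extracted = 21.2 - 2.389301782 = 18.81069822 g/L
Extraction % = 18.81069822 / 21.2 * 100
= 88.7297%

88.7297%


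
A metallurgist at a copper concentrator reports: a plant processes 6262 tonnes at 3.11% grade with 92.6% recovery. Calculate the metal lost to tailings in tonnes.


14.4114 tonnes

Total metal in feed:
= 6262 * 3.11 / 100 = 194.7482 tonnes
Metal recovered:
= 194.7482 * 92.6 / 100 = 180.3368332 tonnes
Metal lost to tailings:
= 194.7482 - 180.3368332
= 14.4114 tonnes


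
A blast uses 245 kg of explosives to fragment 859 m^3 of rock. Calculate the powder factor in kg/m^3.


Powder factor = explosive mass / rock volume
= 245 / 859
= 0.2852 kg/m^3

0.2852 kg/m^3


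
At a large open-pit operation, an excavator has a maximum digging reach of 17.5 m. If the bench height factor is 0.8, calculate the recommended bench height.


Bench height = reach * factor
= 17.5 * 0.8
= 14.0 m

14.0 m


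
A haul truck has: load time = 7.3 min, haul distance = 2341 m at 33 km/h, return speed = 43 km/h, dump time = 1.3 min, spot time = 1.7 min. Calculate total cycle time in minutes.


Convert haul speed to m/min: 33 * 1000/60 = 550 m/min
Haul time = 2341 / 550 = 4.256363636 min
Convert return speed to m/min: 43 * 1000/60 = 716.6666667 m/min
Return time = 2341 / 716.6666667 = 3.266511628 min
Total cycle time:
= 7.3 + 4.256363636 + 1.3 + 3.266511628 + 1.7
= 17.8229 min

17.8229 min


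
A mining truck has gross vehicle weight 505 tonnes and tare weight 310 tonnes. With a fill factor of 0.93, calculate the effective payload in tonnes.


Maximum payload = gross - tare
= 505 - 310 = 195 tonnes
Effective payload = max payload * fill factor
= 195 * 0.93
= 181.35 tonnes

181.35 tonnes


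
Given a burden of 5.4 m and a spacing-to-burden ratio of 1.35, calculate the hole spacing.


7.29 m

Spacing = burden * ratio
= 5.4 * 1.35
= 7.29 m


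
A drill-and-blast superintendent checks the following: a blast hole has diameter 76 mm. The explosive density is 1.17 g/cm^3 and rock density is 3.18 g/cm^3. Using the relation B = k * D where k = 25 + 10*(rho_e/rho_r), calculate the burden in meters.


First, compute k:
rho_e / rho_r = 1.17 / 3.18 = 0.3679245283
k = 25 + 10 * 0.3679245283 = 28.67924528
Then, compute burden:
B = k * D / 1000 = 28.67924528 * 76 / 1000
= 2179.622642 / 1000
= 2.1796 m

2.1796 m


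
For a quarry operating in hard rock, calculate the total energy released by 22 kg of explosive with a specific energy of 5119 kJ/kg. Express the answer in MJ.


Energy = mass * specific_energy / 1000
= 22 * 5119 / 1000
= 112618 / 1000
= 112.618 MJ

112.618 MJ


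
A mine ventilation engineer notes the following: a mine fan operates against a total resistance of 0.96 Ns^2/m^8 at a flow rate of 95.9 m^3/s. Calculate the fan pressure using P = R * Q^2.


8828.9376 Pa

Compute Q^2:
Q^2 = 95.9^2 = 9196.81
Compute pressure:
P = R * Q^2 = 0.96 * 9196.81
= 8828.9376 Pa


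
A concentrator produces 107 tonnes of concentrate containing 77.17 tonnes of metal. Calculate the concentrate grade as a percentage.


72.1215%

Grade = (metal in concentrate / concentrate mass) * 100
= (77.17 / 107) * 100
= 0.7212149533 * 100
= 72.1215%


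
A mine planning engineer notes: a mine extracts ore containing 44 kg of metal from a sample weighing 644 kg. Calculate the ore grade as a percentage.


Ore grade = (metal mass / ore mass) * 100
= (44 / 644) * 100
= 0.06832298137 * 100
= 6.8323%

6.8323%


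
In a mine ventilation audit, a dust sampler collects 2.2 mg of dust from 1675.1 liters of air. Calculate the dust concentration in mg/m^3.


Convert liters to m^3: 1 m^3 = 1000 L
Concentration = mass / volume * 1000
= 2.2 / 1675.1 * 1000
= 0.001313354427 * 1000
= 1.3134 mg/m^3

1.3134 mg/m^3


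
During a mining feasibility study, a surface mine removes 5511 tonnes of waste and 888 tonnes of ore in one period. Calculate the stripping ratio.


6.2061

Stripping ratio = waste tonnage / ore tonnage
= 5511 / 888
= 6.2061
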